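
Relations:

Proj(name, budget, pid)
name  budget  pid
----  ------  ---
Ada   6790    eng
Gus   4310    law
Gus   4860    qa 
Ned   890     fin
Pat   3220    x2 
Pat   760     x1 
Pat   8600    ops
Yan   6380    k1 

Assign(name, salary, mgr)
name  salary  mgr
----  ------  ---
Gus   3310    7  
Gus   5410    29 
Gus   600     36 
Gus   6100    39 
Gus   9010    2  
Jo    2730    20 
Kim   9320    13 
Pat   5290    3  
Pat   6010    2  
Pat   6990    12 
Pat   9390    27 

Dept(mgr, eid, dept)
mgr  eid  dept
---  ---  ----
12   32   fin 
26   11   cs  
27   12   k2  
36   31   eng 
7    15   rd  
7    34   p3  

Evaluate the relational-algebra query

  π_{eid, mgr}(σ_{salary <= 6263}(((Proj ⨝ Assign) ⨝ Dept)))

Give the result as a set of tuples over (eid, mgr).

Proj ⋈ Assign (natural join on name): {(Gus, 4310, law, 3310, 7), (Gus, 4310, law, 5410, 29), (Gus, 4310, law, 600, 36), (Gus, 4310, law, 6100, 39), (Gus, 4310, law, 9010, 2), (Gus, 4860, qa, 3310, 7), (Gus, 4860, qa, 5410, 29), (Gus, 4860, qa, 600, 36), (Gus, 4860, qa, 6100, 39), (Gus, 4860, qa, 9010, 2), (Pat, 3220, x2, 5290, 3), (Pat, 3220, x2, 6010, 2), (Pat, 3220, x2, 6990, 12), (Pat, 3220, x2, 9390, 27), (Pat, 760, x1, 5290, 3), (Pat, 760, x1, 6010, 2), (Pat, 760, x1, 6990, 12), (Pat, 760, x1, 9390, 27), (Pat, 8600, ops, 5290, 3), (Pat, 8600, ops, 6010, 2), (Pat, 8600, ops, 6990, 12), (Pat, 8600, ops, 9390, 27)}
(Proj ⨝ Assign) ⋈ Dept (natural join on mgr): {(Gus, 4310, law, 3310, 7, 15, rd), (Gus, 4310, law, 3310, 7, 34, p3), (Gus, 4310, law, 600, 36, 31, eng), (Gus, 4860, qa, 3310, 7, 15, rd), (Gus, 4860, qa, 3310, 7, 34, p3), (Gus, 4860, qa, 600, 36, 31, eng), (Pat, 3220, x2, 6990, 12, 32, fin), (Pat, 3220, x2, 9390, 27, 12, k2), (Pat, 760, x1, 6990, 12, 32, fin), (Pat, 760, x1, 9390, 27, 12, k2), (Pat, 8600, ops, 6990, 12, 32, fin), (Pat, 8600, ops, 9390, 27, 12, k2)}
Apply σ_{salary <= 6263}; surviving tuples: {(Gus, 4310, law, 3310, 7, 15, rd), (Gus, 4310, law, 3310, 7, 34, p3), (Gus, 4310, law, 600, 36, 31, eng), (Gus, 4860, qa, 3310, 7, 15, rd), (Gus, 4860, qa, 3310, 7, 34, p3), (Gus, 4860, qa, 600, 36, 31, eng)}
π[eid, mgr]: project onto (eid, mgr) (3 duplicate(s) eliminated) → {(15, 7), (31, 36), (34, 7)}

{(15, 7), (31, 36), (34, 7)}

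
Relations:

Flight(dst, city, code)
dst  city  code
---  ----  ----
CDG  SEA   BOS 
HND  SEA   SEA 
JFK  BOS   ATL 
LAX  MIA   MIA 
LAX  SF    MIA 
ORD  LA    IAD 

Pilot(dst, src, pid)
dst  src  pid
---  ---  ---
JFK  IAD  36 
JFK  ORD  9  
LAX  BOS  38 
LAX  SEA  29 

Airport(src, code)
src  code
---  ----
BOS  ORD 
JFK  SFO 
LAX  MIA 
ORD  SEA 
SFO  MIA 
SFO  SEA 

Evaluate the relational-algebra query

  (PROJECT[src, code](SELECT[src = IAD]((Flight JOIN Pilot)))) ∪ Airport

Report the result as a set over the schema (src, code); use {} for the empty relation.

{(BOS, ORD), (IAD, ATL), (JFK, SFO), (LAX, MIA), (ORD, SEA), (SFO, MIA), (SFO, SEA)}

Flight ⋈ Pilot (natural join on dst): {(JFK, BOS, ATL, IAD, 36), (JFK, BOS, ATL, ORD, 9), (LAX, MIA, MIA, BOS, 38), (LAX, MIA, MIA, SEA, 29), (LAX, SF, MIA, BOS, 38), (LAX, SF, MIA, SEA, 29)}
σ[src = IAD]: keep tuples satisfying src = IAD → {(JFK, BOS, ATL, IAD, 36)}
Keep only column(s) src, code: {(IAD, ATL)}
Union: {(IAD, ATL)} with {(BOS, ORD), (JFK, SFO), (LAX, MIA), (ORD, SEA), (SFO, MIA), (SFO, SEA)} → {(BOS, ORD), (IAD, ATL), (JFK, SFO), (LAX, MIA), (ORD, SEA), (SFO, MIA), (SFO, SEA)}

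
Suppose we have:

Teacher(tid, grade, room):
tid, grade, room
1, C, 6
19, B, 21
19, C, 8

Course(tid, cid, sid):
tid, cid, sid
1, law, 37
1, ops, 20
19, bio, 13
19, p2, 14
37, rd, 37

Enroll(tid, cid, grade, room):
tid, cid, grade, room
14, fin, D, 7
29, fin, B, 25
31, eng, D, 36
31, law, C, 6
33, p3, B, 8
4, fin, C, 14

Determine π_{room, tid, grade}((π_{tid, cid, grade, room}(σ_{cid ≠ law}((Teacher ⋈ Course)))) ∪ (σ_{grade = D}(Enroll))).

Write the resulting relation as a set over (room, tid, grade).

Natural join on tid: {(1, C, 6, law, 37), (1, C, 6, ops, 20), (19, B, 21, bio, 13), (19, B, 21, p2, 14), (19, C, 8, bio, 13), (19, C, 8, p2, 14)}
Selection cid ≠ law: {(1, C, 6, ops, 20), (19, B, 21, bio, 13), (19, B, 21, p2, 14), (19, C, 8, bio, 13), (19, C, 8, p2, 14)}
Keep only column(s) tid, cid, grade, room: {(1, ops, C, 6), (19, bio, B, 21), (19, bio, C, 8), (19, p2, B, 21), (19, p2, C, 8)}
Selection grade = D: {(14, fin, D, 7), (31, eng, D, 36)}
Set union of the two operands is {(1, ops, C, 6), (14, fin, D, 7), (19, bio, B, 21), (19, bio, C, 8), (19, p2, B, 21), (19, p2, C, 8), (31, eng, D, 36)}.
Keep only column(s) room, tid, grade (2 duplicate(s) eliminated): {(21, 19, B), (36, 31, D), (6, 1, C), (7, 14, D), (8, 19, C)}

{(21, 19, B), (36, 31, D), (6, 1, C), (7, 14, D), (8, 19, C)}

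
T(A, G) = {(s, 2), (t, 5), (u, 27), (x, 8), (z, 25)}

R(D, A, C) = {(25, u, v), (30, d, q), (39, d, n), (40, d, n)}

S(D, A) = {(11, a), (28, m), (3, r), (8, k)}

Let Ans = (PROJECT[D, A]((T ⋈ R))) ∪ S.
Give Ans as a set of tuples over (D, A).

T ⋈ R (natural join on A): {(u, 27, 25, v)}
Keep only column(s) D, A: {(25, u)}
Union: {(25, u)} with {(11, a), (28, m), (3, r), (8, k)} → {(11, a), (25, u), (28, m), (3, r), (8, k)}

{(11, a), (25, u), (28, m), (3, r), (8, k)}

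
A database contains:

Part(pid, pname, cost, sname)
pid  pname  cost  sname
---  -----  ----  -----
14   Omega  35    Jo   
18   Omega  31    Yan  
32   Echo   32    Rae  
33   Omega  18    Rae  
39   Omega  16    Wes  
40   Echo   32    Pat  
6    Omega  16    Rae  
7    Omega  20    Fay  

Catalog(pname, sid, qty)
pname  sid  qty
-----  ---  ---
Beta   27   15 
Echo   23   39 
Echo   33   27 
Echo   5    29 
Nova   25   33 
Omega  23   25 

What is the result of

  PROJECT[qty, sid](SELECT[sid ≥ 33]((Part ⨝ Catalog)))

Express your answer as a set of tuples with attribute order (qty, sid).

Part ⋈ Catalog (natural join on pname): {(14, Omega, 35, Jo, 23, 25), (18, Omega, 31, Yan, 23, 25), (32, Echo, 32, Rae, 23, 39), (32, Echo, 32, Rae, 33, 27), (32, Echo, 32, Rae, 5, 29), (33, Omega, 18, Rae, 23, 25), (39, Omega, 16, Wes, 23, 25), (40, Echo, 32, Pat, 23, 39), (40, Echo, 32, Pat, 33, 27), (40, Echo, 32, Pat, 5, 29), (6, Omega, 16, Rae, 23, 25), (7, Omega, 20, Fay, 23, 25)}
Filtering on sid ≥ 33 leaves {(32, Echo, 32, Rae, 33, 27), (40, Echo, 32, Pat, 33, 27)}.
Projecting to qty, sid (1 duplicate(s) eliminated): {(27, 33)}

{(27, 33)}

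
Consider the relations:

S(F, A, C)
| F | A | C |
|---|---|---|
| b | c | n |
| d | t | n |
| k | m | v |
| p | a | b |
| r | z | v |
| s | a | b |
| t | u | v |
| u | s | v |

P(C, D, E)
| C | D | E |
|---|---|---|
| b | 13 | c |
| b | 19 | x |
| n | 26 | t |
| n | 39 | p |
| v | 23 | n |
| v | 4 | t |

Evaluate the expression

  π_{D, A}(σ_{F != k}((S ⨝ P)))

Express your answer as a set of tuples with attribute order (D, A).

S ⋈ P (natural join on C): {(b, c, n, 26, t), (b, c, n, 39, p), (d, t, n, 26, t), (d, t, n, 39, p), (k, m, v, 23, n), (k, m, v, 4, t), (p, a, b, 13, c), (p, a, b, 19, x), (r, z, v, 23, n), (r, z, v, 4, t), (s, a, b, 13, c), (s, a, b, 19, x), (t, u, v, 23, n), (t, u, v, 4, t), (u, s, v, 23, n), (u, s, v, 4, t)}
Filtering on F != k leaves {(b, c, n, 26, t), (b, c, n, 39, p), (d, t, n, 26, t), (d, t, n, 39, p), (p, a, b, 13, c), (p, a, b, 19, x), (r, z, v, 23, n), (r, z, v, 4, t), (s, a, b, 13, c), (s, a, b, 19, x), (t, u, v, 23, n), (t, u, v, 4, t), (u, s, v, 23, n), (u, s, v, 4, t)}.
π_{D, A} gives {(13, a), (19, a), (23, s), (23, u), (23, z), (26, c), (26, t), (39, c), (39, t), (4, s), (4, u), (4, z)} (2 duplicate(s) eliminated).

{(13, a), (19, a), (23, s), (23, u), (23, z), (26, c), (26, t), (39, c), (39, t), (4, s), (4, u), (4, z)}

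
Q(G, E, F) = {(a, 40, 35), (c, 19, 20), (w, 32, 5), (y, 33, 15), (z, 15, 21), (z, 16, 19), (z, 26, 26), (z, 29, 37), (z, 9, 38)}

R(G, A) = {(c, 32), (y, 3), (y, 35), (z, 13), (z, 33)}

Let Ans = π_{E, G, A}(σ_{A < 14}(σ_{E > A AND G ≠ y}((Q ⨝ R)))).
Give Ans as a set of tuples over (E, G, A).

{(15, z, 13), (16, z, 13), (26, z, 13), (29, z, 13)}

Natural join on G: {(c, 19, 20, 32), (y, 33, 15, 3), (y, 33, 15, 35), (z, 15, 21, 13), (z, 15, 21, 33), (z, 16, 19, 13), (z, 16, 19, 33), (z, 26, 26, 13), (z, 26, 26, 33), (z, 29, 37, 13), (z, 29, 37, 33), (z, 9, 38, 13), (z, 9, 38, 33)}
Filtering on E > A AND G ≠ y leaves {(z, 15, 21, 13), (z, 16, 19, 13), (z, 26, 26, 13), (z, 29, 37, 13)}.
Filtering on A < 14 leaves {(z, 15, 21, 13), (z, 16, 19, 13), (z, 26, 26, 13), (z, 29, 37, 13)}.
π[E, G, A]: project onto (E, G, A) → {(15, z, 13), (16, z, 13), (26, z, 13), (29, z, 13)}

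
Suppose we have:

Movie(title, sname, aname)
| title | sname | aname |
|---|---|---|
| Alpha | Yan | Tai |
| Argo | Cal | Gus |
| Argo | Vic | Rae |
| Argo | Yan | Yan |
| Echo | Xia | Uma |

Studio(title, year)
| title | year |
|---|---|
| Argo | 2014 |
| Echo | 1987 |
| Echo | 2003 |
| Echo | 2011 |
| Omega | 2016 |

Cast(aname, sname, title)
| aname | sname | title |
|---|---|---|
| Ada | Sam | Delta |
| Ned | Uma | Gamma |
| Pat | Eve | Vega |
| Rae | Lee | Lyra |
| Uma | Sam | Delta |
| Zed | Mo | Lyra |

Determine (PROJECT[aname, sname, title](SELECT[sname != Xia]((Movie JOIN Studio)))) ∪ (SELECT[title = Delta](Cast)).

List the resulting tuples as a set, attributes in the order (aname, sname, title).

{(Ada, Sam, Delta), (Gus, Cal, Argo), (Rae, Vic, Argo), (Uma, Sam, Delta), (Yan, Yan, Argo)}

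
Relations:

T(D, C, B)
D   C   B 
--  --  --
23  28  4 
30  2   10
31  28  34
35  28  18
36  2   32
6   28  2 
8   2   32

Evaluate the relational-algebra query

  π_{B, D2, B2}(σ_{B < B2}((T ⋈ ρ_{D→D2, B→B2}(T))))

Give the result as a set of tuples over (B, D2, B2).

ρ[D→D2, B→B2]: schema becomes (D2, C, B2); tuples unchanged.
T ⋈ ρ_{D→D2, B→B2}(T) (natural join on C): {(23, 28, 4, 23, 4), (23, 28, 4, 31, 34), (23, 28, 4, 35, 18), (23, 28, 4, 6, 2), (30, 2, 10, 30, 10), (30, 2, 10, 36, 32), (30, 2, 10, 8, 32), (31, 28, 34, 23, 4), (31, 28, 34, 31, 34), (31, 28, 34, 35, 18), (31, 28, 34, 6, 2), (35, 28, 18, 23, 4), (35, 28, 18, 31, 34), (35, 28, 18, 35, 18), (35, 28, 18, 6, 2), (36, 2, 32, 30, 10), (36, 2, 32, 36, 32), (36, 2, 32, 8, 32), (6, 28, 2, 23, 4), (6, 28, 2, 31, 34), (6, 28, 2, 35, 18), (6, 28, 2, 6, 2), (8, 2, 32, 30, 10), (8, 2, 32, 36, 32), (8, 2, 32, 8, 32)}
σ[B < B2]: keep tuples satisfying B < B2 → {(23, 28, 4, 31, 34), (23, 28, 4, 35, 18), (30, 2, 10, 36, 32), (30, 2, 10, 8, 32), (35, 28, 18, 31, 34), (6, 28, 2, 23, 4), (6, 28, 2, 31, 34), (6, 28, 2, 35, 18)}
π_{B, D2, B2} gives {(10, 36, 32), (10, 8, 32), (18, 31, 34), (2, 23, 4), (2, 31, 34), (2, 35, 18), (4, 31, 34), (4, 35, 18)}.

{(10, 36, 32), (10, 8, 32), (18, 31, 34), (2, 23, 4), (2, 31, 34), (2, 35, 18), (4, 31, 34), (4, 35, 18)}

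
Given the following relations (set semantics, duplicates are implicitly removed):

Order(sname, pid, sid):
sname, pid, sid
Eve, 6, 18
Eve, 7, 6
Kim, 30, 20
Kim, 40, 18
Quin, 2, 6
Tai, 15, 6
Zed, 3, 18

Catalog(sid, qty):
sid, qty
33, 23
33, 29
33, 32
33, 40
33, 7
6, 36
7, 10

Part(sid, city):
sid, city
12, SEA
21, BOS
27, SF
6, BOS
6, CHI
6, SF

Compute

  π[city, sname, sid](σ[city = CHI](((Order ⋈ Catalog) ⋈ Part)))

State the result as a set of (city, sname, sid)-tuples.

Joining Order and Catalog on sid yields {(Eve, 7, 6, 36), (Quin, 2, 6, 36), (Tai, 15, 6, 36)}.
Joining (Order ⋈ Catalog) and Part on sid yields {(Eve, 7, 6, 36, BOS), (Eve, 7, 6, 36, CHI), (Eve, 7, 6, 36, SF), (Quin, 2, 6, 36, BOS), (Quin, 2, 6, 36, CHI), (Quin, 2, 6, 36, SF), (Tai, 15, 6, 36, BOS), (Tai, 15, 6, 36, CHI), (Tai, 15, 6, 36, SF)}.
σ[city = CHI]: keep tuples satisfying city = CHI → {(Eve, 7, 6, 36, CHI), (Quin, 2, 6, 36, CHI), (Tai, 15, 6, 36, CHI)}
π_{city, sname, sid} gives {(CHI, Eve, 6), (CHI, Quin, 6), (CHI, Tai, 6)}.

{(CHI, Eve, 6), (CHI, Quin, 6), (CHI, Tai, 6)}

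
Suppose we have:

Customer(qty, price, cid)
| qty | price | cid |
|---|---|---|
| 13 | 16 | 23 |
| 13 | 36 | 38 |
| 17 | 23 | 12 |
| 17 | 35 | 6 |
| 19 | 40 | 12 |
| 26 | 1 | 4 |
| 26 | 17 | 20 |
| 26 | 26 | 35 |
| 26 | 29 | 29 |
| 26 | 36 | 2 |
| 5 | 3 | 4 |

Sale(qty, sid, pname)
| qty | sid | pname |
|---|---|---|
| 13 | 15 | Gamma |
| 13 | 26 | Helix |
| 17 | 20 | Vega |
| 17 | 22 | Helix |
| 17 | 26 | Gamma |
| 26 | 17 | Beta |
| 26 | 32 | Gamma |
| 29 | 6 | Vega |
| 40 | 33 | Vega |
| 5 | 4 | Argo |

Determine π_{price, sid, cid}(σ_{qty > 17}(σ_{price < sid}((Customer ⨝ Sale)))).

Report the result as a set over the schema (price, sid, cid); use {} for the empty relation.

{(1, 17, 4), (1, 32, 4), (17, 32, 20), (26, 32, 35), (29, 32, 29)}

Customer ⋈ Sale (natural join on qty): {(13, 16, 23, 15, Gamma), (13, 16, 23, 26, Helix), (13, 36, 38, 15, Gamma), (13, 36, 38, 26, Helix), (17, 23, 12, 20, Vega), (17, 23, 12, 22, Helix), (17, 23, 12, 26, Gamma), (17, 35, 6, 20, Vega), (17, 35, 6, 22, Helix), (17, 35, 6, 26, Gamma), (26, 1, 4, 17, Beta), (26, 1, 4, 32, Gamma), (26, 17, 20, 17, Beta), (26, 17, 20, 32, Gamma), (26, 26, 35, 17, Beta), (26, 26, 35, 32, Gamma), (26, 29, 29, 17, Beta), (26, 29, 29, 32, Gamma), (26, 36, 2, 17, Beta), (26, 36, 2, 32, Gamma), (5, 3, 4, 4, Argo)}
Selection price < sid: {(13, 16, 23, 26, Helix), (17, 23, 12, 26, Gamma), (26, 1, 4, 17, Beta), (26, 1, 4, 32, Gamma), (26, 17, 20, 32, Gamma), (26, 26, 35, 32, Gamma), (26, 29, 29, 32, Gamma), (5, 3, 4, 4, Argo)}
Selection qty > 17: {(26, 1, 4, 17, Beta), (26, 1, 4, 32, Gamma), (26, 17, 20, 32, Gamma), (26, 26, 35, 32, Gamma), (26, 29, 29, 32, Gamma)}
π[price, sid, cid]: project onto (price, sid, cid) → {(1, 17, 4), (1, 32, 4), (17, 32, 20), (26, 32, 35), (29, 32, 29)}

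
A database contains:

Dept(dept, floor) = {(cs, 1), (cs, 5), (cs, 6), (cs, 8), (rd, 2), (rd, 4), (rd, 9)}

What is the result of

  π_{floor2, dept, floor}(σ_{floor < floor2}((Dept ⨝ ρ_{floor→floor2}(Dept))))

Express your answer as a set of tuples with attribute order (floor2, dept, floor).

{(4, rd, 2), (5, cs, 1), (6, cs, 1), (6, cs, 5), (8, cs, 1), (8, cs, 5), (8, cs, 6), (9, rd, 2), (9, rd, 4)}

ρ[floor→floor2]: schema becomes (dept, floor2); tuples unchanged.
Joining Dept and ρ_{floor→floor2}(Dept) on dept yields {(cs, 1, 1), (cs, 1, 5), (cs, 1, 6), (cs, 1, 8), (cs, 5, 1), (cs, 5, 5), (cs, 5, 6), (cs, 5, 8), (cs, 6, 1), (cs, 6, 5), (cs, 6, 6), (cs, 6, 8), (cs, 8, 1), (cs, 8, 5), (cs, 8, 6), (cs, 8, 8), (rd, 2, 2), (rd, 2, 4), (rd, 2, 9), (rd, 4, 2), (rd, 4, 4), (rd, 4, 9), (rd, 9, 2), (rd, 9, 4), (rd, 9, 9)}.
σ[floor < floor2]: keep tuples satisfying floor < floor2 → {(cs, 1, 5), (cs, 1, 6), (cs, 1, 8), (cs, 5, 6), (cs, 5, 8), (cs, 6, 8), (rd, 2, 4), (rd, 2, 9), (rd, 4, 9)}
π[floor2, dept, floor]: project onto (floor2, dept, floor) → {(4, rd, 2), (5, cs, 1), (6, cs, 1), (6, cs, 5), (8, cs, 1), (8, cs, 5), (8, cs, 6), (9, rd, 2), (9, rd, 4)}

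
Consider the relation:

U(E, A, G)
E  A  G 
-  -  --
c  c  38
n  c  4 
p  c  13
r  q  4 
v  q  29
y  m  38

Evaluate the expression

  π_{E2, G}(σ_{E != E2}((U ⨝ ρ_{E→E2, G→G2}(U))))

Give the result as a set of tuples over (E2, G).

ρ[E→E2, G→G2]: schema becomes (E2, A, G2); tuples unchanged.
Joining U and ρ_{E→E2, G→G2}(U) on A yields {(c, c, 38, c, 38), (c, c, 38, n, 4), (c, c, 38, p, 13), (n, c, 4, c, 38), (n, c, 4, n, 4), (n, c, 4, p, 13), (p, c, 13, c, 38), (p, c, 13, n, 4), (p, c, 13, p, 13), (r, q, 4, r, 4), (r, q, 4, v, 29), (v, q, 29, r, 4), (v, q, 29, v, 29), (y, m, 38, y, 38)}.
Apply σ_{E != E2}; surviving tuples: {(c, c, 38, n, 4), (c, c, 38, p, 13), (n, c, 4, c, 38), (n, c, 4, p, 13), (p, c, 13, c, 38), (p, c, 13, n, 4), (r, q, 4, v, 29), (v, q, 29, r, 4)}
π_{E2, G} gives {(c, 13), (c, 4), (n, 13), (n, 38), (p, 38), (p, 4), (r, 29), (v, 4)}.

{(c, 13), (c, 4), (n, 13), (n, 38), (p, 38), (p, 4), (r, 29), (v, 4)}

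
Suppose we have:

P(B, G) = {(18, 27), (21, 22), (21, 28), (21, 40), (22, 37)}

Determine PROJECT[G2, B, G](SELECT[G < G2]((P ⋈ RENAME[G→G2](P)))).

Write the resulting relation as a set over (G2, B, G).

{(28, 21, 22), (40, 21, 22), (40, 21, 28)}

ρ[G→G2]: schema becomes (B, G2); tuples unchanged.
P ⋈ RENAME[G→G2](P) (natural join on B): {(18, 27, 27), (21, 22, 22), (21, 22, 28), (21, 22, 40), (21, 28, 22), (21, 28, 28), (21, 28, 40), (21, 40, 22), (21, 40, 28), (21, 40, 40), (22, 37, 37)}
Apply σ_{G < G2}; surviving tuples: {(21, 22, 28), (21, 22, 40), (21, 28, 40)}
π_{G2, B, G} gives {(28, 21, 22), (40, 21, 22), (40, 21, 28)}.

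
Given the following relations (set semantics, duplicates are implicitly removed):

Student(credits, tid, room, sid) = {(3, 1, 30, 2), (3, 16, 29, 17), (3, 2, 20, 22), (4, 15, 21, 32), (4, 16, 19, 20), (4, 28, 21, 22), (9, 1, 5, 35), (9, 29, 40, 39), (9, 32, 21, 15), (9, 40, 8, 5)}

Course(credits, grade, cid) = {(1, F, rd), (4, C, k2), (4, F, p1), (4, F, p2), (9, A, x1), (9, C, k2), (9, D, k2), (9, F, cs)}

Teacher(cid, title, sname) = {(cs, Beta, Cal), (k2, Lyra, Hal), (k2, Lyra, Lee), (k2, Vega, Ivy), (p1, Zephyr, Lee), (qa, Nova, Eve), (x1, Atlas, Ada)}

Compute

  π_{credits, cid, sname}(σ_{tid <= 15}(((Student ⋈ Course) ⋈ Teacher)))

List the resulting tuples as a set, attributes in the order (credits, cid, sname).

Natural join on credits: {(4, 15, 21, 32, C, k2), (4, 15, 21, 32, F, p1), (4, 15, 21, 32, F, p2), (4, 16, 19, 20, C, k2), (4, 16, 19, 20, F, p1), (4, 16, 19, 20, F, p2), (4, 28, 21, 22, C, k2), (4, 28, 21, 22, F, p1), (4, 28, 21, 22, F, p2), (9, 1, 5, 35, A, x1), (9, 1, 5, 35, C, k2), (9, 1, 5, 35, D, k2), (9, 1, 5, 35, F, cs), (9, 29, 40, 39, A, x1), (9, 29, 40, 39, C, k2), (9, 29, 40, 39, D, k2), (9, 29, 40, 39, F, cs), (9, 32, 21, 15, A, x1), (9, 32, 21, 15, C, k2), (9, 32, 21, 15, D, k2), (9, 32, 21, 15, F, cs), (9, 40, 8, 5, A, x1), (9, 40, 8, 5, C, k2), (9, 40, 8, 5, D, k2), (9, 40, 8, 5, F, cs)}
Natural join on cid: {(4, 15, 21, 32, C, k2, Lyra, Hal), (4, 15, 21, 32, C, k2, Lyra, Lee), (4, 15, 21, 32, C, k2, Vega, Ivy), (4, 15, 21, 32, F, p1, Zephyr, Lee), (4, 16, 19, 20, C, k2, Lyra, Hal), (4, 16, 19, 20, C, k2, Lyra, Lee), (4, 16, 19, 20, C, k2, Vega, Ivy), (4, 16, 19, 20, F, p1, Zephyr, Lee), (4, 28, 21, 22, C, k2, Lyra, Hal), (4, 28, 21, 22, C, k2, Lyra, Lee), (4, 28, 21, 22, C, k2, Vega, Ivy), (4, 28, 21, 22, F, p1, Zephyr, Lee), (9, 1, 5, 35, A, x1, Atlas, Ada), (9, 1, 5, 35, C, k2, Lyra, Hal), (9, 1, 5, 35, C, k2, Lyra, Lee), (9, 1, 5, 35, C, k2, Vega, Ivy), (9, 1, 5, 35, D, k2, Lyra, Hal), (9, 1, 5, 35, D, k2, Lyra, Lee), (9, 1, 5, 35, D, k2, Vega, Ivy), (9, 1, 5, 35, F, cs, Beta, Cal), (9, 29, 40, 39, A, x1, Atlas, Ada), (9, 29, 40, 39, C, k2, Lyra, Hal), (9, 29, 40, 39, C, k2, Lyra, Lee), (9, 29, 40, 39, C, k2, Vega, Ivy), (9, 29, 40, 39, D, k2, Lyra, Hal), (9, 29, 40, 39, D, k2, Lyra, Lee), (9, 29, 40, 39, D, k2, Vega, Ivy), (9, 29, 40, 39, F, cs, Beta, Cal), (9, 32, 21, 15, A, x1, Atlas, Ada), (9, 32, 21, 15, C, k2, Lyra, Hal), (9, 32, 21, 15, C, k2, Lyra, Lee), (9, 32, 21, 15, C, k2, Vega, Ivy), (9, 32, 21, 15, D, k2, Lyra, Hal), (9, 32, 21, 15, D, k2, Lyra, Lee), (9, 32, 21, 15, D, k2, Vega, Ivy), (9, 32, 21, 15, F, cs, Beta, Cal), (9, 40, 8, 5, A, x1, Atlas, Ada), (9, 40, 8, 5, C, k2, Lyra, Hal), (9, 40, 8, 5, C, k2, Lyra, Lee), (9, 40, 8, 5, C, k2, Vega, Ivy), (9, 40, 8, 5, D, k2, Lyra, Hal), (9, 40, 8, 5, D, k2, Lyra, Lee), (9, 40, 8, 5, D, k2, Vega, Ivy), (9, 40, 8, 5, F, cs, Beta, Cal)}
Selection tid <= 15: {(4, 15, 21, 32, C, k2, Lyra, Hal), (4, 15, 21, 32, C, k2, Lyra, Lee), (4, 15, 21, 32, C, k2, Vega, Ivy), (4, 15, 21, 32, F, p1, Zephyr, Lee), (9, 1, 5, 35, A, x1, Atlas, Ada), (9, 1, 5, 35, C, k2, Lyra, Hal), (9, 1, 5, 35, C, k2, Lyra, Lee), (9, 1, 5, 35, C, k2, Vega, Ivy), (9, 1, 5, 35, D, k2, Lyra, Hal), (9, 1, 5, 35, D, k2, Lyra, Lee), (9, 1, 5, 35, D, k2, Vega, Ivy), (9, 1, 5, 35, F, cs, Beta, Cal)}
Projecting to credits, cid, sname (3 duplicate(s) eliminated): {(4, k2, Hal), (4, k2, Ivy), (4, k2, Lee), (4, p1, Lee), (9, cs, Cal), (9, k2, Hal), (9, k2, Ivy), (9, k2, Lee), (9, x1, Ada)}

{(4, k2, Hal), (4, k2, Ivy), (4, k2, Lee), (4, p1, Lee), (9, cs, Cal), (9, k2, Hal), (9, k2, Ivy), (9, k2, Lee), (9, x1, Ada)}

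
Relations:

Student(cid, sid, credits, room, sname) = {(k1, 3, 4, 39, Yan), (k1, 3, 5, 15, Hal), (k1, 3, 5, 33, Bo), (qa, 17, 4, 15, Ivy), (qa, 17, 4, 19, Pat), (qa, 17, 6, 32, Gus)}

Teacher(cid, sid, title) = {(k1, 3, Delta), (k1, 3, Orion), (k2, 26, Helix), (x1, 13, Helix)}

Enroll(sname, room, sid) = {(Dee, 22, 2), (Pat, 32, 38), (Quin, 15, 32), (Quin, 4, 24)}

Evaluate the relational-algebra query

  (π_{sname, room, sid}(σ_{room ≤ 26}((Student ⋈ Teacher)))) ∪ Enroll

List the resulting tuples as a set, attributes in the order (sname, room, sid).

{(Dee, 22, 2), (Hal, 15, 3), (Pat, 32, 38), (Quin, 15, 32), (Quin, 4, 24)}

Natural join on cid, sid: {(k1, 3, 4, 39, Yan, Delta), (k1, 3, 4, 39, Yan, Orion), (k1, 3, 5, 15, Hal, Delta), (k1, 3, 5, 15, Hal, Orion), (k1, 3, 5, 33, Bo, Delta), (k1, 3, 5, 33, Bo, Orion)}
Apply σ_{room ≤ 26}; surviving tuples: {(k1, 3, 5, 15, Hal, Delta), (k1, 3, 5, 15, Hal, Orion)}
Keep only column(s) sname, room, sid (1 duplicate(s) eliminated): {(Hal, 15, 3)}
Taking the union: {(Dee, 22, 2), (Hal, 15, 3), (Pat, 32, 38), (Quin, 15, 32), (Quin, 4, 24)}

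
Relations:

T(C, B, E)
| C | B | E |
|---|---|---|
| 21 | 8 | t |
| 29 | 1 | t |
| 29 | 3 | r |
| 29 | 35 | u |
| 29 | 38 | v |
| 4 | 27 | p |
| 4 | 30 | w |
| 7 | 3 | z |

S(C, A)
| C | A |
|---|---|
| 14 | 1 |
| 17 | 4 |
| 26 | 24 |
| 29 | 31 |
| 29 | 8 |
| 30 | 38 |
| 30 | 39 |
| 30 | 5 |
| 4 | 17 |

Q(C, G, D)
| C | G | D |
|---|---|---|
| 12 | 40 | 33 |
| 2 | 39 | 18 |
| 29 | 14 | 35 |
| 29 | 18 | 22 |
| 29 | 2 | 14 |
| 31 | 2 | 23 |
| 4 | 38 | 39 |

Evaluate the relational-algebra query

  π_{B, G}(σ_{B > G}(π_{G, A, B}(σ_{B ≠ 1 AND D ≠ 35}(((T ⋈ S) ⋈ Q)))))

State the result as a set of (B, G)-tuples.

{(3, 2), (35, 18), (35, 2), (38, 18), (38, 2)}

Natural join on C: {(29, 1, t, 31), (29, 1, t, 8), (29, 3, r, 31), (29, 3, r, 8), (29, 35, u, 31), (29, 35, u, 8), (29, 38, v, 31), (29, 38, v, 8), (4, 27, p, 17), (4, 30, w, 17)}
Natural join on C: {(29, 1, t, 31, 14, 35), (29, 1, t, 31, 18, 22), (29, 1, t, 31, 2, 14), (29, 1, t, 8, 14, 35), (29, 1, t, 8, 18, 22), (29, 1, t, 8, 2, 14), (29, 3, r, 31, 14, 35), (29, 3, r, 31, 18, 22), (29, 3, r, 31, 2, 14), (29, 3, r, 8, 14, 35), (29, 3, r, 8, 18, 22), (29, 3, r, 8, 2, 14), (29, 35, u, 31, 14, 35), (29, 35, u, 31, 18, 22), (29, 35, u, 31, 2, 14), (29, 35, u, 8, 14, 35), (29, 35, u, 8, 18, 22), (29, 35, u, 8, 2, 14), (29, 38, v, 31, 14, 35), (29, 38, v, 31, 18, 22), (29, 38, v, 31, 2, 14), (29, 38, v, 8, 14, 35), (29, 38, v, 8, 18, 22), (29, 38, v, 8, 2, 14), (4, 27, p, 17, 38, 39), (4, 30, w, 17, 38, 39)}
Apply σ_{B ≠ 1 AND D ≠ 35}; surviving tuples: {(29, 3, r, 31, 18, 22), (29, 3, r, 31, 2, 14), (29, 3, r, 8, 18, 22), (29, 3, r, 8, 2, 14), (29, 35, u, 31, 18, 22), (29, 35, u, 31, 2, 14), (29, 35, u, 8, 18, 22), (29, 35, u, 8, 2, 14), (29, 38, v, 31, 18, 22), (29, 38, v, 31, 2, 14), (29, 38, v, 8, 18, 22), (29, 38, v, 8, 2, 14), (4, 27, p, 17, 38, 39), (4, 30, w, 17, 38, 39)}
Projecting to G, A, B: {(18, 31, 3), (18, 31, 35), (18, 31, 38), (18, 8, 3), (18, 8, 35), (18, 8, 38), (2, 31, 3), (2, 31, 35), (2, 31, 38), (2, 8, 3), (2, 8, 35), (2, 8, 38), (38, 17, 27), (38, 17, 30)}
Apply σ_{B > G}; surviving tuples: {(18, 31, 35), (18, 31, 38), (18, 8, 35), (18, 8, 38), (2, 31, 3), (2, 31, 35), (2, 31, 38), (2, 8, 3), (2, 8, 35), (2, 8, 38)}
Projecting to B, G (5 duplicate(s) eliminated): {(3, 2), (35, 18), (35, 2), (38, 18), (38, 2)}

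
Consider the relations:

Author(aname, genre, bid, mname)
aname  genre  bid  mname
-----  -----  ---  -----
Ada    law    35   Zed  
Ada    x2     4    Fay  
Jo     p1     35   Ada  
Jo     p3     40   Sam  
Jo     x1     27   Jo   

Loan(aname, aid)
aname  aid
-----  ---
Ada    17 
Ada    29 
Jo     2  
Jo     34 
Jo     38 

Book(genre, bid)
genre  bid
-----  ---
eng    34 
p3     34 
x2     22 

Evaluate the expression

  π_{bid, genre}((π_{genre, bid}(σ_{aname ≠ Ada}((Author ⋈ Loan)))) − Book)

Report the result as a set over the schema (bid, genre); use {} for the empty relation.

Natural join on aname: {(Ada, law, 35, Zed, 17), (Ada, law, 35, Zed, 29), (Ada, x2, 4, Fay, 17), (Ada, x2, 4, Fay, 29), (Jo, p1, 35, Ada, 2), (Jo, p1, 35, Ada, 34), (Jo, p1, 35, Ada, 38), (Jo, p3, 40, Sam, 2), (Jo, p3, 40, Sam, 34), (Jo, p3, 40, Sam, 38), (Jo, x1, 27, Jo, 2), (Jo, x1, 27, Jo, 34), (Jo, x1, 27, Jo, 38)}
Apply σ_{aname ≠ Ada}; surviving tuples: {(Jo, p1, 35, Ada, 2), (Jo, p1, 35, Ada, 34), (Jo, p1, 35, Ada, 38), (Jo, p3, 40, Sam, 2), (Jo, p3, 40, Sam, 34), (Jo, p3, 40, Sam, 38), (Jo, x1, 27, Jo, 2), (Jo, x1, 27, Jo, 34), (Jo, x1, 27, Jo, 38)}
π[genre, bid]: project onto (genre, bid) (6 duplicate(s) eliminated) → {(p1, 35), (p3, 40), (x1, 27)}
Difference: {(p1, 35), (p3, 40), (x1, 27)} with {(eng, 34), (p3, 34), (x2, 22)} → {(p1, 35), (p3, 40), (x1, 27)}
π[bid, genre]: project onto (bid, genre) → {(27, x1), (35, p1), (40, p3)}

{(27, x1), (35, p1), (40, p3)}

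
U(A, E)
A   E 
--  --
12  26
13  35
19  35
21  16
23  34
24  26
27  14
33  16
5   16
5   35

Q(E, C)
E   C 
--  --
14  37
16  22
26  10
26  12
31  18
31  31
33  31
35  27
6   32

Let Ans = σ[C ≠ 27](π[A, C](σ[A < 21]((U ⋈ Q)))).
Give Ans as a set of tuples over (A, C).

{(12, 10), (12, 12), (5, 22)}

Joining U and Q on E yields {(12, 26, 10), (12, 26, 12), (13, 35, 27), (19, 35, 27), (21, 16, 22), (24, 26, 10), (24, 26, 12), (27, 14, 37), (33, 16, 22), (5, 16, 22), (5, 35, 27)}.
Apply σ_{A < 21}; surviving tuples: {(12, 26, 10), (12, 26, 12), (13, 35, 27), (19, 35, 27), (5, 16, 22), (5, 35, 27)}
Projecting to A, C: {(12, 10), (12, 12), (13, 27), (19, 27), (5, 22), (5, 27)}
Apply σ_{C ≠ 27}; surviving tuples: {(12, 10), (12, 12), (5, 22)}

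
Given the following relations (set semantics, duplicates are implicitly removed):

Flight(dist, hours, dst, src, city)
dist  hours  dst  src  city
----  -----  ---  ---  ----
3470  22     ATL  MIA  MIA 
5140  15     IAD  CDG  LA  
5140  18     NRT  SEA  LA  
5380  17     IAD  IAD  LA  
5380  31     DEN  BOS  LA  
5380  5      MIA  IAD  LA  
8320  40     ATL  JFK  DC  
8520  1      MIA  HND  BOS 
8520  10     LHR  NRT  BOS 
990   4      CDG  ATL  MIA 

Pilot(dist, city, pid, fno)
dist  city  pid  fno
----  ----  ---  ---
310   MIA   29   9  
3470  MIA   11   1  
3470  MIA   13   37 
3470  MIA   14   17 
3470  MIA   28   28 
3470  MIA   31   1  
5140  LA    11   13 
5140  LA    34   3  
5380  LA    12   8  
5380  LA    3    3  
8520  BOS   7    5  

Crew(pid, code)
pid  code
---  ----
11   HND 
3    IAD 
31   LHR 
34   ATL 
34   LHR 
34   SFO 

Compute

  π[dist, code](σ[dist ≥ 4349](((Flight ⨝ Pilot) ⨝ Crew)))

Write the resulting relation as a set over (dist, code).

{(5140, ATL), (5140, HND), (5140, LHR), (5140, SFO), (5380, IAD)}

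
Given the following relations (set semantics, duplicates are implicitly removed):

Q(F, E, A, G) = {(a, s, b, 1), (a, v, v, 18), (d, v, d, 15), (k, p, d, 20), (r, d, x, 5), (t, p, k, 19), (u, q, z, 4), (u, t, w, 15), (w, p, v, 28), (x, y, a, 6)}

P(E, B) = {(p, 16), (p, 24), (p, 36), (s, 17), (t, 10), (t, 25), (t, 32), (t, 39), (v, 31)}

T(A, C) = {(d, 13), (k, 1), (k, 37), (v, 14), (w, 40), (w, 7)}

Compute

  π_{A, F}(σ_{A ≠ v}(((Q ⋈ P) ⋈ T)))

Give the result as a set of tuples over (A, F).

{(d, d), (d, k), (k, t), (w, u)}

Q ⋈ P (natural join on E): {(a, s, b, 1, 17), (a, v, v, 18, 31), (d, v, d, 15, 31), (k, p, d, 20, 16), (k, p, d, 20, 24), (k, p, d, 20, 36), (t, p, k, 19, 16), (t, p, k, 19, 24), (t, p, k, 19, 36), (u, t, w, 15, 10), (u, t, w, 15, 25), (u, t, w, 15, 32), (u, t, w, 15, 39), (w, p, v, 28, 16), (w, p, v, 28, 24), (w, p, v, 28, 36)}
(Q ⋈ P) ⋈ T (natural join on A): {(a, v, v, 18, 31, 14), (d, v, d, 15, 31, 13), (k, p, d, 20, 16, 13), (k, p, d, 20, 24, 13), (k, p, d, 20, 36, 13), (t, p, k, 19, 16, 1), (t, p, k, 19, 16, 37), (t, p, k, 19, 24, 1), (t, p, k, 19, 24, 37), (t, p, k, 19, 36, 1), (t, p, k, 19, 36, 37), (u, t, w, 15, 10, 40), (u, t, w, 15, 10, 7), (u, t, w, 15, 25, 40), (u, t, w, 15, 25, 7), (u, t, w, 15, 32, 40), (u, t, w, 15, 32, 7), (u, t, w, 15, 39, 40), (u, t, w, 15, 39, 7), (w, p, v, 28, 16, 14), (w, p, v, 28, 24, 14), (w, p, v, 28, 36, 14)}
Apply σ_{A ≠ v}; surviving tuples: {(d, v, d, 15, 31, 13), (k, p, d, 20, 16, 13), (k, p, d, 20, 24, 13), (k, p, d, 20, 36, 13), (t, p, k, 19, 16, 1), (t, p, k, 19, 16, 37), (t, p, k, 19, 24, 1), (t, p, k, 19, 24, 37), (t, p, k, 19, 36, 1), (t, p, k, 19, 36, 37), (u, t, w, 15, 10, 40), (u, t, w, 15, 10, 7), (u, t, w, 15, 25, 40), (u, t, w, 15, 25, 7), (u, t, w, 15, 32, 40), (u, t, w, 15, 32, 7), (u, t, w, 15, 39, 40), (u, t, w, 15, 39, 7)}
π_{A, F} gives {(d, d), (d, k), (k, t), (w, u)} (14 duplicate(s) eliminated).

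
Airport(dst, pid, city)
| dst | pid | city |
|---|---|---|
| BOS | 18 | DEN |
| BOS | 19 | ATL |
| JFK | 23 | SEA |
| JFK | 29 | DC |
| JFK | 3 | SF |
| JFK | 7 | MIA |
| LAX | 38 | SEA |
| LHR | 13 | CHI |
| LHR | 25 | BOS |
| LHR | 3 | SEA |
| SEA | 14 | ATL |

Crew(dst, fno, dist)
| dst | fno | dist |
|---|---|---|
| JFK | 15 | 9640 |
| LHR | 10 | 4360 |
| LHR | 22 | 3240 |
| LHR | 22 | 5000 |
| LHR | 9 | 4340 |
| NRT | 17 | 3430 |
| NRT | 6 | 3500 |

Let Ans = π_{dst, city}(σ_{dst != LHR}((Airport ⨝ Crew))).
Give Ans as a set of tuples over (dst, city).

Airport ⋈ Crew (natural join on dst): {(JFK, 23, SEA, 15, 9640), (JFK, 29, DC, 15, 9640), (JFK, 3, SF, 15, 9640), (JFK, 7, MIA, 15, 9640), (LHR, 13, CHI, 10, 4360), (LHR, 13, CHI, 22, 3240), (LHR, 13, CHI, 22, 5000), (LHR, 13, CHI, 9, 4340), (LHR, 25, BOS, 10, 4360), (LHR, 25, BOS, 22, 3240), (LHR, 25, BOS, 22, 5000), (LHR, 25, BOS, 9, 4340), (LHR, 3, SEA, 10, 4360), (LHR, 3, SEA, 22, 3240), (LHR, 3, SEA, 22, 5000), (LHR, 3, SEA, 9, 4340)}
Apply σ_{dst != LHR}; surviving tuples: {(JFK, 23, SEA, 15, 9640), (JFK, 29, DC, 15, 9640), (JFK, 3, SF, 15, 9640), (JFK, 7, MIA, 15, 9640)}
π_{dst, city} gives {(JFK, DC), (JFK, MIA), (JFK, SEA), (JFK, SF)}.

{(JFK, DC), (JFK, MIA), (JFK, SEA), (JFK, SF)}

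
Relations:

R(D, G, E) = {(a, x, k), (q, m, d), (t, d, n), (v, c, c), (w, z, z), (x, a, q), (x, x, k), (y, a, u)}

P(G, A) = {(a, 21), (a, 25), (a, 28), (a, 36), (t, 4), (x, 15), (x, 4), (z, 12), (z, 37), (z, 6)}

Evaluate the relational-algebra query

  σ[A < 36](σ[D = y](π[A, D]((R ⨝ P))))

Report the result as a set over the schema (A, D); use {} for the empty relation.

Joining R and P on G yields {(a, x, k, 15), (a, x, k, 4), (w, z, z, 12), (w, z, z, 37), (w, z, z, 6), (x, a, q, 21), (x, a, q, 25), (x, a, q, 28), (x, a, q, 36), (x, x, k, 15), (x, x, k, 4), (y, a, u, 21), (y, a, u, 25), (y, a, u, 28), (y, a, u, 36)}.
Keep only column(s) A, D: {(12, w), (15, a), (15, x), (21, x), (21, y), (25, x), (25, y), (28, x), (28, y), (36, x), (36, y), (37, w), (4, a), (4, x), (6, w)}
Apply σ_{D = y}; surviving tuples: {(21, y), (25, y), (28, y), (36, y)}
Apply σ_{A < 36}; surviving tuples: {(21, y), (25, y), (28, y)}

{(21, y), (25, y), (28, y)}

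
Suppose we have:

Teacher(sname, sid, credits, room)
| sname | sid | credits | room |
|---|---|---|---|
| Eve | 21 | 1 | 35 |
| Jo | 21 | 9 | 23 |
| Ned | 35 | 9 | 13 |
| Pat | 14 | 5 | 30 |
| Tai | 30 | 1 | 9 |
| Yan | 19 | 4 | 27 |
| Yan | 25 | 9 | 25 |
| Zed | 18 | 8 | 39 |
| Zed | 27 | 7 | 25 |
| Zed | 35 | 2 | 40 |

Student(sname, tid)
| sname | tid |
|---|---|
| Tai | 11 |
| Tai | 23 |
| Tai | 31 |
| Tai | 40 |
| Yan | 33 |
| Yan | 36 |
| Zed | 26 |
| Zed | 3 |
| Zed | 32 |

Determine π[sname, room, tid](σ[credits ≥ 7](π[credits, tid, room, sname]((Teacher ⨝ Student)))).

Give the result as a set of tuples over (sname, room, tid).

{(Yan, 25, 33), (Yan, 25, 36), (Zed, 25, 26), (Zed, 25, 3), (Zed, 25, 32), (Zed, 39, 26), (Zed, 39, 3), (Zed, 39, 32)}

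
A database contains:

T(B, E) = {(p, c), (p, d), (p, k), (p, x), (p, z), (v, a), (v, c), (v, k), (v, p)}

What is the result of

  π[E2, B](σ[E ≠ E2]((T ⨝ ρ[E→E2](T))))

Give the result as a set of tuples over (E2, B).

{(a, v), (c, p), (c, v), (d, p), (k, p), (k, v), (p, v), (x, p), (z, p)}

ρ[E→E2]: schema becomes (B, E2); tuples unchanged.
Joining T and ρ[E→E2](T) on B yields {(p, c, c), (p, c, d), (p, c, k), (p, c, x), (p, c, z), (p, d, c), (p, d, d), (p, d, k), (p, d, x), (p, d, z), (p, k, c), (p, k, d), (p, k, k), (p, k, x), (p, k, z), (p, x, c), (p, x, d), (p, x, k), (p, x, x), (p, x, z), (p, z, c), (p, z, d), (p, z, k), (p, z, x), (p, z, z), (v, a, a), (v, a, c), (v, a, k), (v, a, p), (v, c, a), (v, c, c), (v, c, k), (v, c, p), (v, k, a), (v, k, c), (v, k, k), (v, k, p), (v, p, a), (v, p, c), (v, p, k), (v, p, p)}.
Filtering on E ≠ E2 leaves {(p, c, d), (p, c, k), (p, c, x), (p, c, z), (p, d, c), (p, d, k), (p, d, x), (p, d, z), (p, k, c), (p, k, d), (p, k, x), (p, k, z), (p, x, c), (p, x, d), (p, x, k), (p, x, z), (p, z, c), (p, z, d), (p, z, k), (p, z, x), (v, a, c), (v, a, k), (v, a, p), (v, c, a), (v, c, k), (v, c, p), (v, k, a), (v, k, c), (v, k, p), (v, p, a), (v, p, c), (v, p, k)}.
π_{E2, B} gives {(a, v), (c, p), (c, v), (d, p), (k, p), (k, v), (p, v), (x, p), (z, p)} (23 duplicate(s) eliminated).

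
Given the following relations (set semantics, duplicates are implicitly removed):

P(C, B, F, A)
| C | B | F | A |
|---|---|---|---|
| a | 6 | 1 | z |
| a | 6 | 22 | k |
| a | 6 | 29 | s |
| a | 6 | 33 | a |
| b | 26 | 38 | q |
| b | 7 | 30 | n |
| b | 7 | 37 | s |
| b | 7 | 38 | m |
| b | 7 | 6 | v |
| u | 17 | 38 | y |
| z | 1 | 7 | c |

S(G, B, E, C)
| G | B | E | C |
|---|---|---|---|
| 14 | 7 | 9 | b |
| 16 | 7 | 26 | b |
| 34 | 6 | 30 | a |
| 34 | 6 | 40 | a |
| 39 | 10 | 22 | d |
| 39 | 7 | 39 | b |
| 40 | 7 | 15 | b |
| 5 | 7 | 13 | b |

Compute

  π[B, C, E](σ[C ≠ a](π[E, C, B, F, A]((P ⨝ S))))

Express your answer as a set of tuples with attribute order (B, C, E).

Natural join on C, B: {(a, 6, 1, z, 34, 30), (a, 6, 1, z, 34, 40), (a, 6, 22, k, 34, 30), (a, 6, 22, k, 34, 40), (a, 6, 29, s, 34, 30), (a, 6, 29, s, 34, 40), (a, 6, 33, a, 34, 30), (a, 6, 33, a, 34, 40), (b, 7, 30, n, 14, 9), (b, 7, 30, n, 16, 26), (b, 7, 30, n, 39, 39), (b, 7, 30, n, 40, 15), (b, 7, 30, n, 5, 13), (b, 7, 37, s, 14, 9), (b, 7, 37, s, 16, 26), (b, 7, 37, s, 39, 39), (b, 7, 37, s, 40, 15), (b, 7, 37, s, 5, 13), (b, 7, 38, m, 14, 9), (b, 7, 38, m, 16, 26), (b, 7, 38, m, 39, 39), (b, 7, 38, m, 40, 15), (b, 7, 38, m, 5, 13), (b, 7, 6, v, 14, 9), (b, 7, 6, v, 16, 26), (b, 7, 6, v, 39, 39), (b, 7, 6, v, 40, 15), (b, 7, 6, v, 5, 13)}
Projecting to E, C, B, F, A: {(13, b, 7, 30, n), (13, b, 7, 37, s), (13, b, 7, 38, m), (13, b, 7, 6, v), (15, b, 7, 30, n), (15, b, 7, 37, s), (15, b, 7, 38, m), (15, b, 7, 6, v), (26, b, 7, 30, n), (26, b, 7, 37, s), (26, b, 7, 38, m), (26, b, 7, 6, v), (30, a, 6, 1, z), (30, a, 6, 22, k), (30, a, 6, 29, s), (30, a, 6, 33, a), (39, b, 7, 30, n), (39, b, 7, 37, s), (39, b, 7, 38, m), (39, b, 7, 6, v), (40, a, 6, 1, z), (40, a, 6, 22, k), (40, a, 6, 29, s), (40, a, 6, 33, a), (9, b, 7, 30, n), (9, b, 7, 37, s), (9, b, 7, 38, m), (9, b, 7, 6, v)}
Apply σ_{C ≠ a}; surviving tuples: {(13, b, 7, 30, n), (13, b, 7, 37, s), (13, b, 7, 38, m), (13, b, 7, 6, v), (15, b, 7, 30, n), (15, b, 7, 37, s), (15, b, 7, 38, m), (15, b, 7, 6, v), (26, b, 7, 30, n), (26, b, 7, 37, s), (26, b, 7, 38, m), (26, b, 7, 6, v), (39, b, 7, 30, n), (39, b, 7, 37, s), (39, b, 7, 38, m), (39, b, 7, 6, v), (9, b, 7, 30, n), (9, b, 7, 37, s), (9, b, 7, 38, m), (9, b, 7, 6, v)}
Projecting to B, C, E (15 duplicate(s) eliminated): {(7, b, 13), (7, b, 15), (7, b, 26), (7, b, 39), (7, b, 9)}

{(7, b, 13), (7, b, 15), (7, b, 26), (7, b, 39), (7, b, 9)}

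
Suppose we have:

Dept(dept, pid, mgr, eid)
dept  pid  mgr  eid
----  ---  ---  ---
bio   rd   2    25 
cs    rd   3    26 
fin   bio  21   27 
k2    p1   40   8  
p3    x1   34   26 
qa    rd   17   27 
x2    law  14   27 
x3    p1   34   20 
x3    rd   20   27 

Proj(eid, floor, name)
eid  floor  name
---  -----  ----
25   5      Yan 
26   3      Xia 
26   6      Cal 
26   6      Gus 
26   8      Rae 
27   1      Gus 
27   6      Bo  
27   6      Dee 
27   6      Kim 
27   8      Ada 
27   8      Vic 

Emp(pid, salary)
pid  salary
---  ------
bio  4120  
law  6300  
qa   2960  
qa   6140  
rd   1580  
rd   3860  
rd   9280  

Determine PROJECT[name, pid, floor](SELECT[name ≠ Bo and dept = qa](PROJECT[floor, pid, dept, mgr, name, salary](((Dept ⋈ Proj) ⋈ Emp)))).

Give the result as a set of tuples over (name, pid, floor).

{(Ada, rd, 8), (Dee, rd, 6), (Gus, rd, 1), (Kim, rd, 6), (Vic, rd, 8)}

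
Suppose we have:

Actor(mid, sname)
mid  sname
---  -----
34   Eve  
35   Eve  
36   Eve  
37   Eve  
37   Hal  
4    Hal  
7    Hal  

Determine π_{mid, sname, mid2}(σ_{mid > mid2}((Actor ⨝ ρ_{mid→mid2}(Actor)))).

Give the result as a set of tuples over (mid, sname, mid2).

ρ[mid→mid2]: schema becomes (mid2, sname); tuples unchanged.
Natural join on sname: {(34, Eve, 34), (34, Eve, 35), (34, Eve, 36), (34, Eve, 37), (35, Eve, 34), (35, Eve, 35), (35, Eve, 36), (35, Eve, 37), (36, Eve, 34), (36, Eve, 35), (36, Eve, 36), (36, Eve, 37), (37, Eve, 34), (37, Eve, 35), (37, Eve, 36), (37, Eve, 37), (37, Hal, 37), (37, Hal, 4), (37, Hal, 7), (4, Hal, 37), (4, Hal, 4), (4, Hal, 7), (7, Hal, 37), (7, Hal, 4), (7, Hal, 7)}
σ[mid > mid2]: keep tuples satisfying mid > mid2 → {(35, Eve, 34), (36, Eve, 34), (36, Eve, 35), (37, Eve, 34), (37, Eve, 35), (37, Eve, 36), (37, Hal, 4), (37, Hal, 7), (7, Hal, 4)}
Keep only column(s) mid, sname, mid2: {(35, Eve, 34), (36, Eve, 34), (36, Eve, 35), (37, Eve, 34), (37, Eve, 35), (37, Eve, 36), (37, Hal, 4), (37, Hal, 7), (7, Hal, 4)}

{(35, Eve, 34), (36, Eve, 34), (36, Eve, 35), (37, Eve, 34), (37, Eve, 35), (37, Eve, 36), (37, Hal, 4), (37, Hal, 7), (7, Hal, 4)}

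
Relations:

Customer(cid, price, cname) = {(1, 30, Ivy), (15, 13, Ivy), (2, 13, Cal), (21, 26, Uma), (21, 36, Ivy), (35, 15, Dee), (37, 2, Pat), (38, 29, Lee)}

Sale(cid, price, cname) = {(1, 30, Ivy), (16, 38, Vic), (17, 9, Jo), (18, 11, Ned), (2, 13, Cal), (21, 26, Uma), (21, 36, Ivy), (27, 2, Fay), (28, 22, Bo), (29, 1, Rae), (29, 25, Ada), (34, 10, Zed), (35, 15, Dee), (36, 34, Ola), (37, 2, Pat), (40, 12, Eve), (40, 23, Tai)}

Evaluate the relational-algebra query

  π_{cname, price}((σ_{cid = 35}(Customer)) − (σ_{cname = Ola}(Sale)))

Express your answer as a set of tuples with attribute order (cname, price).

{(Dee, 15)}

Apply σ_{cid = 35}; surviving tuples: {(35, 15, Dee)}
Apply σ_{cname = Ola}; surviving tuples: {(36, 34, Ola)}
Difference: {(35, 15, Dee)} with {(36, 34, Ola)} → {(35, 15, Dee)}
Projecting to cname, price: {(Dee, 15)}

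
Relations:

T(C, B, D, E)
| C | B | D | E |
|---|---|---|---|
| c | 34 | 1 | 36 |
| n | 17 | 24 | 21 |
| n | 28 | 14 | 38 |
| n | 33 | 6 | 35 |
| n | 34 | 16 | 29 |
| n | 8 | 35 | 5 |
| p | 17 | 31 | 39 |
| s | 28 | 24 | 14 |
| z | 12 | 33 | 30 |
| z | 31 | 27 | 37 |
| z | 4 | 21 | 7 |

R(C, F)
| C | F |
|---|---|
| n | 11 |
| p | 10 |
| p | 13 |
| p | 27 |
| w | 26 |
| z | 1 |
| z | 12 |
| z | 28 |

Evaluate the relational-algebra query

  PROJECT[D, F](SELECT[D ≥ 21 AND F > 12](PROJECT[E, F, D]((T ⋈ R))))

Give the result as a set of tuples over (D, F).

{(21, 28), (27, 28), (31, 13), (31, 27), (33, 28)}

T ⋈ R (natural join on C): {(n, 17, 24, 21, 11), (n, 28, 14, 38, 11), (n, 33, 6, 35, 11), (n, 34, 16, 29, 11), (n, 8, 35, 5, 11), (p, 17, 31, 39, 10), (p, 17, 31, 39, 13), (p, 17, 31, 39, 27), (z, 12, 33, 30, 1), (z, 12, 33, 30, 12), (z, 12, 33, 30, 28), (z, 31, 27, 37, 1), (z, 31, 27, 37, 12), (z, 31, 27, 37, 28), (z, 4, 21, 7, 1), (z, 4, 21, 7, 12), (z, 4, 21, 7, 28)}
π_{E, F, D} gives {(21, 11, 24), (29, 11, 16), (30, 1, 33), (30, 12, 33), (30, 28, 33), (35, 11, 6), (37, 1, 27), (37, 12, 27), (37, 28, 27), (38, 11, 14), (39, 10, 31), (39, 13, 31), (39, 27, 31), (5, 11, 35), (7, 1, 21), (7, 12, 21), (7, 28, 21)}.
Filtering on D ≥ 21 AND F > 12 leaves {(30, 28, 33), (37, 28, 27), (39, 13, 31), (39, 27, 31), (7, 28, 21)}.
π_{D, F} gives {(21, 28), (27, 28), (31, 13), (31, 27), (33, 28)}.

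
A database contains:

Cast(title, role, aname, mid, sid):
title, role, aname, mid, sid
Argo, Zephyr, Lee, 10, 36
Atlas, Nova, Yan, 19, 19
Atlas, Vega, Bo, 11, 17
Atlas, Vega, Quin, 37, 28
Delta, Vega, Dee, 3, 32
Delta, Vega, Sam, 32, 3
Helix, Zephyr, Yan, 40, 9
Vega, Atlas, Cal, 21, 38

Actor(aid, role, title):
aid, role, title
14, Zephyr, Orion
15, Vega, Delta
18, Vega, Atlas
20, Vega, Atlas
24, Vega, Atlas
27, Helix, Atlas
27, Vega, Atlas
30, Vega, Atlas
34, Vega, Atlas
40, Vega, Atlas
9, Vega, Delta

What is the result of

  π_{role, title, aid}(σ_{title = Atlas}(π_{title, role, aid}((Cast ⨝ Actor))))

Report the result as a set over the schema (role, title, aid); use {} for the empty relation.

Joining Cast and Actor on title, role yields {(Atlas, Vega, Bo, 11, 17, 18), (Atlas, Vega, Bo, 11, 17, 20), (Atlas, Vega, Bo, 11, 17, 24), (Atlas, Vega, Bo, 11, 17, 27), (Atlas, Vega, Bo, 11, 17, 30), (Atlas, Vega, Bo, 11, 17, 34), (Atlas, Vega, Bo, 11, 17, 40), (Atlas, Vega, Quin, 37, 28, 18), (Atlas, Vega, Quin, 37, 28, 20), (Atlas, Vega, Quin, 37, 28, 24), (Atlas, Vega, Quin, 37, 28, 27), (Atlas, Vega, Quin, 37, 28, 30), (Atlas, Vega, Quin, 37, 28, 34), (Atlas, Vega, Quin, 37, 28, 40), (Delta, Vega, Dee, 3, 32, 15), (Delta, Vega, Dee, 3, 32, 9), (Delta, Vega, Sam, 32, 3, 15), (Delta, Vega, Sam, 32, 3, 9)}.
Keep only column(s) title, role, aid (9 duplicate(s) eliminated): {(Atlas, Vega, 18), (Atlas, Vega, 20), (Atlas, Vega, 24), (Atlas, Vega, 27), (Atlas, Vega, 30), (Atlas, Vega, 34), (Atlas, Vega, 40), (Delta, Vega, 15), (Delta, Vega, 9)}
Filtering on title = Atlas leaves {(Atlas, Vega, 18), (Atlas, Vega, 20), (Atlas, Vega, 24), (Atlas, Vega, 27), (Atlas, Vega, 30), (Atlas, Vega, 34), (Atlas, Vega, 40)}.
Keep only column(s) role, title, aid: {(Vega, Atlas, 18), (Vega, Atlas, 20), (Vega, Atlas, 24), (Vega, Atlas, 27), (Vega, Atlas, 30), (Vega, Atlas, 34), (Vega, Atlas, 40)}

{(Vega, Atlas, 18), (Vega, Atlas, 20), (Vega, Atlas, 24), (Vega, Atlas, 27), (Vega, Atlas, 30), (Vega, Atlas, 34), (Vega, Atlas, 40)}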